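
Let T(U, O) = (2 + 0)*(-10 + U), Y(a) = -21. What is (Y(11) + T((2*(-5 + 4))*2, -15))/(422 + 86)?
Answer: -49/508 ≈ -0.096457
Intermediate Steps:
T(U, O) = -20 + 2*U (T(U, O) = 2*(-10 + U) = -20 + 2*U)
(Y(11) + T((2*(-5 + 4))*2, -15))/(422 + 86) = (-21 + (-20 + 2*((2*(-5 + 4))*2)))/(422 + 86) = (-21 + (-20 + 2*((2*(-1))*2)))/508 = (-21 + (-20 + 2*(-2*2)))*(1/508) = (-21 + (-20 + 2*(-4)))*(1/508) = (-21 + (-20 - 8))*(1/508) = (-21 - 28)*(1/508) = -49*1/508 = -49/508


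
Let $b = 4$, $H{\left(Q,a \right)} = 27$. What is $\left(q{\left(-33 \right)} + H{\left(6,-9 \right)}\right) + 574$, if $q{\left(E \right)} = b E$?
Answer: $469$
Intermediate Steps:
$q{\left(E \right)} = 4 E$
$\left(q{\left(-33 \right)} + H{\left(6,-9 \right)}\right) + 574 = \left(4 \left(-33\right) + 27\right) + 574 = \left(-132 + 27\right) + 574 = -105 + 574 = 469$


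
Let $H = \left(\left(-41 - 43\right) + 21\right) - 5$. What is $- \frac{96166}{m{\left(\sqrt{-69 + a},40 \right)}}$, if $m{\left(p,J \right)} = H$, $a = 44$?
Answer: $\frac{48083}{34} \approx 1414.2$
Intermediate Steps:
$H = -68$ ($H = \left(-84 + 21\right) - 5 = -63 - 5 = -68$)
$m{\left(p,J \right)} = -68$
$- \frac{96166}{m{\left(\sqrt{-69 + a},40 \right)}} = - \frac{96166}{-68} = \left(-96166\right) \left(- \frac{1}{68}\right) = \frac{48083}{34}$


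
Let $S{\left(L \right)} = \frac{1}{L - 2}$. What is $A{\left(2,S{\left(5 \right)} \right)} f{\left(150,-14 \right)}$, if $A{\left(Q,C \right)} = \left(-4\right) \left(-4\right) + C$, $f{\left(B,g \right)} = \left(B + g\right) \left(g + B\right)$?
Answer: $\frac{906304}{3} \approx 3.021 \cdot 10^{5}$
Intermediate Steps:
$f{\left(B,g \right)} = \left(B + g\right)^{2}$ ($f{\left(B,g \right)} = \left(B + g\right) \left(B + g\right) = \left(B + g\right)^{2}$)
$S{\left(L \right)} = \frac{1}{-2 + L}$
$A{\left(Q,C \right)} = 16 + C$
$A{\left(2,S{\left(5 \right)} \right)} f{\left(150,-14 \right)} = \left(16 + \frac{1}{-2 + 5}\right) \left(150 - 14\right)^{2} = \left(16 + \frac{1}{3}\right) 136^{2} = \left(16 + \frac{1}{3}\right) 18496 = \frac{49}{3} \cdot 18496 = \frac{906304}{3}$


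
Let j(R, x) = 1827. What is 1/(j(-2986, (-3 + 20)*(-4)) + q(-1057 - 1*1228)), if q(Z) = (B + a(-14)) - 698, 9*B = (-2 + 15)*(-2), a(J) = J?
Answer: 9/10009 ≈ 0.00089919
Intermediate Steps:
B = -26/9 (B = ((-2 + 15)*(-2))/9 = (13*(-2))/9 = (⅑)*(-26) = -26/9 ≈ -2.8889)
q(Z) = -6434/9 (q(Z) = (-26/9 - 14) - 698 = -152/9 - 698 = -6434/9)
1/(j(-2986, (-3 + 20)*(-4)) + q(-1057 - 1*1228)) = 1/(1827 - 6434/9) = 1/(10009/9) = 9/10009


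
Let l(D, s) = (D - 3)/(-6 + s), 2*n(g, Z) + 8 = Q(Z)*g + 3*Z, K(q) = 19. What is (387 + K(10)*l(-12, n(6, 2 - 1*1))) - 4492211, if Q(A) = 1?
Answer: -49409494/11 ≈ -4.4918e+6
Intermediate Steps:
n(g, Z) = -4 + g/2 + 3*Z/2 (n(g, Z) = -4 + (1*g + 3*Z)/2 = -4 + (g + 3*Z)/2 = -4 + (g/2 + 3*Z/2) = -4 + g/2 + 3*Z/2)
l(D, s) = (-3 + D)/(-6 + s)
(387 + K(10)*l(-12, n(6, 2 - 1*1))) - 4492211 = (387 + 19*((-3 - 12)/(-6 + (-4 + (1/2)*6 + 3*(2 - 1*1)/2)))) - 4492211 = (387 + 19*(-15/(-6 + (-4 + 3 + 3*(2 - 1)/2)))) - 4492211 = (387 + 19*(-15/(-6 + (-4 + 3 + (3/2)*1)))) - 4492211 = (387 + 19*(-15/(-6 + (-4 + 3 + 3/2)))) - 4492211 = (387 + 19*(-15/(-6 + 1/2))) - 4492211 = (387 + 19*(-15/(-11/2))) - 4492211 = (387 + 19*(-2/11*(-15))) - 4492211 = (387 + 19*(30/11)) - 4492211 = (387 + 570/11) - 4492211 = 4827/11 - 4492211 = -49409494/11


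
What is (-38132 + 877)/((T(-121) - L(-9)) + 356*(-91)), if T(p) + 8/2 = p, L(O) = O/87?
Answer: 1080395/943106 ≈ 1.1456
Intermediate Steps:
L(O) = O/87 (L(O) = O*(1/87) = O/87)
T(p) = -4 + p
(-38132 + 877)/((T(-121) - L(-9)) + 356*(-91)) = (-38132 + 877)/(((-4 - 121) - (-9)/87) + 356*(-91)) = -37255/((-125 - 1*(-3/29)) - 32396) = -37255/((-125 + 3/29) - 32396) = -37255/(-3622/29 - 32396) = -37255/(-943106/29) = -37255*(-29/943106) = 1080395/943106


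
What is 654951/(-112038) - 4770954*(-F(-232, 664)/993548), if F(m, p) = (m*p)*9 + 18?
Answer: -61756496109187373/9276260902 ≈ -6.6575e+6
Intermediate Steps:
F(m, p) = 18 + 9*m*p (F(m, p) = 9*m*p + 18 = 18 + 9*m*p)
654951/(-112038) - 4770954*(-F(-232, 664)/993548) = 654951/(-112038) - 4770954/((-993548/(18 + 9*(-232)*664))) = 654951*(-1/112038) - 4770954/((-993548/(18 - 1386432))) = -218317/37346 - 4770954/((-993548/(-1386414))) = -218317/37346 - 4770954/((-993548*(-1/1386414))) = -218317/37346 - 4770954/496774/693207 = -218317/37346 - 4770954*693207/496774 = -218317/37346 - 1653629354739/248387 = -61756496109187373/9276260902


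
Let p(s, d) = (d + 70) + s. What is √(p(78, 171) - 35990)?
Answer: I*√35671 ≈ 188.87*I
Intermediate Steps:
p(s, d) = 70 + d + s (p(s, d) = (70 + d) + s = 70 + d + s)
√(p(78, 171) - 35990) = √((70 + 171 + 78) - 35990) = √(319 - 35990) = √(-35671) = I*√35671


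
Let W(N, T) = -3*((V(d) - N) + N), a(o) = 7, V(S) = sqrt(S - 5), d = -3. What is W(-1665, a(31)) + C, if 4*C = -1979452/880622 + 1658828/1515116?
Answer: -192287370677/667122241076 - 6*I*sqrt(2) ≈ -0.28823 - 8.4853*I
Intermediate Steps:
V(S) = sqrt(-5 + S)
C = -192287370677/667122241076 (C = (-1979452/880622 + 1658828/1515116)/4 = (-1979452*1/880622 + 1658828*(1/1515116))/4 = (-989726/440311 + 414707/378779)/4 = (1/4)*(-192287370677/166780560269) = -192287370677/667122241076 ≈ -0.28823)
W(N, T) = -6*I*sqrt(2) (W(N, T) = -3*((sqrt(-5 - 3) - N) + N) = -3*((sqrt(-8) - N) + N) = -3*((2*I*sqrt(2) - N) + N) = -3*((-N + 2*I*sqrt(2)) + N) = -6*I*sqrt(2))
W(-1665, a(31)) + C = -6*I*sqrt(2) - 192287370677/667122241076 = -192287370677/667122241076 - 6*I*sqrt(2)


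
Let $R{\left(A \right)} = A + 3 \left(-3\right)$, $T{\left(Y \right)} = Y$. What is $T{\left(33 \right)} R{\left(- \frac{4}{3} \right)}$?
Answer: $-341$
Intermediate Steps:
$R{\left(A \right)} = -9 + A$ ($R{\left(A \right)} = A - 9 = -9 + A$)
$T{\left(33 \right)} R{\left(- \frac{4}{3} \right)} = 33 \left(-9 - \frac{4}{3}\right) = 33 \left(- \frac{31}{3}\right) = -341$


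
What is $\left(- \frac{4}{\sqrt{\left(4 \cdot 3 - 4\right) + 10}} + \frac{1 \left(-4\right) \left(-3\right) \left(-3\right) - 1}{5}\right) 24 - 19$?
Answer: $- \frac{983}{5} - 16 \sqrt{2} \approx -219.23$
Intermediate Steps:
$\left(- \frac{4}{\sqrt{\left(4 \cdot 3 - 4\right) + 10}} + \frac{1 \left(-4\right) \left(-3\right) \left(-3\right) - 1}{5}\right) 24 - 19 = \left(- \frac{4}{\sqrt{\left(12 - 4\right) + 10}} + \left(\left(-4\right) \left(-3\right) \left(-3\right) - 1\right) \frac{1}{5}\right) 24 - 19 = \left(- \frac{4}{\sqrt{8 + 10}} + \left(12 \left(-3\right) - 1\right) \frac{1}{5}\right) 24 - 19 = \left(- \frac{4}{\sqrt{18}} + \left(-36 - 1\right) \frac{1}{5}\right) 24 - 19 = \left(- \frac{4}{3 \sqrt{2}} - \frac{37}{5}\right) 24 - 19 = \left(- 4 \frac{\sqrt{2}}{6} - \frac{37}{5}\right) 24 - 19 = \left(- \frac{2 \sqrt{2}}{3} - \frac{37}{5}\right) 24 - 19 = \left(- \frac{37}{5} - \frac{2 \sqrt{2}}{3}\right) 24 - 19 = \left(- \frac{888}{5} - 16 \sqrt{2}\right) - 19 = - \frac{983}{5} - 16 \sqrt{2}$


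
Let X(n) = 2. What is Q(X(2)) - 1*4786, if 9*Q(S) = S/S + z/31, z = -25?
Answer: -445096/93 ≈ -4786.0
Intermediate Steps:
Q(S) = 2/93 (Q(S) = (S/S - 25/31)/9 = (1 - 25*1/31)/9 = (1 - 25/31)/9 = (⅑)*(6/31) = 2/93)
Q(X(2)) - 1*4786 = 2/93 - 1*4786 = 2/93 - 4786 = -445096/93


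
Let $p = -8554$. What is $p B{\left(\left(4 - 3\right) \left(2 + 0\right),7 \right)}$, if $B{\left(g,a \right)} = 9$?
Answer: $-76986$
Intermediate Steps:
$p B{\left(\left(4 - 3\right) \left(2 + 0\right),7 \right)} = \left(-8554\right) 9 = -76986$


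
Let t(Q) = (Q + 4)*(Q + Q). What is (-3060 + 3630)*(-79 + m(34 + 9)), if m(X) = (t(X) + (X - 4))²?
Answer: 9493054740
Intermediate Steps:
t(Q) = 2*Q*(4 + Q) (t(Q) = (4 + Q)*(2*Q) = 2*Q*(4 + Q))
m(X) = (-4 + X + 2*X*(4 + X))² (m(X) = (2*X*(4 + X) + (X - 4))² = (2*X*(4 + X) + (-4 + X))² = (-4 + X + 2*X*(4 + X))²)
(-3060 + 3630)*(-79 + m(34 + 9)) = (-3060 + 3630)*(-79 + (-4 + (34 + 9) + 2*(34 + 9)*(4 + (34 + 9)))²) = 570*(-79 + (-4 + 43 + 2*43*(4 + 43))²) = 570*(-79 + (-4 + 43 + 2*43*47)²) = 570*(-79 + (-4 + 43 + 4042)²) = 570*(-79 + 4081²) = 570*(-79 + 16654561) = 570*16654482 = 9493054740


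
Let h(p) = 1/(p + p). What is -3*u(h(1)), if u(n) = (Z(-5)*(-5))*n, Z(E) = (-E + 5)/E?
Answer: -15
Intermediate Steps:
h(p) = 1/(2*p)
Z(E) = (5 - E)/E
u(n) = 10*n (u(n) = (((5 - 1*(-5))/(-5))*(-5))*n = (-(5 + 5)/5*(-5))*n = (-⅕*10*(-5))*n = (-2*(-5))*n = 10*n)
-3*u(h(1)) = -30*(½)/1 = -30*(½)*1 = -30/2 = -3*5 = -15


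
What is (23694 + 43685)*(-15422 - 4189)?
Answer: -1321369569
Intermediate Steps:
(23694 + 43685)*(-15422 - 4189) = 67379*(-19611) = -1321369569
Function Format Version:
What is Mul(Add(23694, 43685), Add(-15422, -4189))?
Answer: -1321369569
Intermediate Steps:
Mul(Add(23694, 43685), Add(-15422, -4189)) = Mul(67379, -19611) = -1321369569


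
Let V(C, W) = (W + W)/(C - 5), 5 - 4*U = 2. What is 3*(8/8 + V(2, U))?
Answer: 3/2 ≈ 1.5000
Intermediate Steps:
U = 3/4 (U = 5/4 - 1/4*2 = 5/4 - 1/2 = 3/4 ≈ 0.75000)
V(C, W) = 2*W/(-5 + C) (V(C, W) = (2*W)/(-5 + C) = 2*W/(-5 + C))
3*(8/8 + V(2, U)) = 3*(8/8 + 2*(3/4)/(-5 + 2)) = 3*(8*(1/8) + 2*(3/4)/(-3)) = 3*(1 + 2*(3/4)*(-1/3)) = 3*(1 - 1/2) = 3*(1/2) = 3/2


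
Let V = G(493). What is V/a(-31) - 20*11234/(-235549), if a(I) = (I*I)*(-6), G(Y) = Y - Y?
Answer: 224680/235549 ≈ 0.95386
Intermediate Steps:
G(Y) = 0
V = 0
a(I) = -6*I² (a(I) = I²*(-6) = -6*I²)
V/a(-31) - 20*11234/(-235549) = 0/((-6*(-31)²)) - 20*11234/(-235549) = 0/((-6*961)) - 224680*(-1/235549) = 0/(-5766) + 224680/235549 = 0*(-1/5766) + 224680/235549 = 0 + 224680/235549 = 224680/235549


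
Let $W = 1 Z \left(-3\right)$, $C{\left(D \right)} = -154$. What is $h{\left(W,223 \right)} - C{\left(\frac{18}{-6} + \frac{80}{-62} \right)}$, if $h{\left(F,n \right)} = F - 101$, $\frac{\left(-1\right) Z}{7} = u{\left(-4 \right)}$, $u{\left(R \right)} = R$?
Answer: $-31$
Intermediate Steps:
$Z = 28$ ($Z = \left(-7\right) \left(-4\right) = 28$)
$W = -84$ ($W = 1 \cdot 28 \left(-3\right) = 28 \left(-3\right) = -84$)
$h{\left(F,n \right)} = -101 + F$
$h{\left(W,223 \right)} - C{\left(\frac{18}{-6} + \frac{80}{-62} \right)} = \left(-101 - 84\right) - -154 = -185 + 154 = -31$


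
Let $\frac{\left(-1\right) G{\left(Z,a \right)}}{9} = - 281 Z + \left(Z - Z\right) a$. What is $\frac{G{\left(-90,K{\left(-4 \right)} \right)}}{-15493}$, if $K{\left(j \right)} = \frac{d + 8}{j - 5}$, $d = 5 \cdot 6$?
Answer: $\frac{227610}{15493} \approx 14.691$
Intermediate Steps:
$d = 30$
$K{\left(j \right)} = \frac{38}{-5 + j}$ ($K{\left(j \right)} = \frac{30 + 8}{j - 5} = \frac{38}{-5 + j}$)
$G{\left(Z,a \right)} = 2529 Z$ ($G{\left(Z,a \right)} = - 9 \left(- 281 Z + \left(Z - Z\right) a\right) = - 9 \left(- 281 Z + 0 a\right) = - 9 \left(- 281 Z + 0\right) = - 9 \left(- 281 Z\right) = 2529 Z$)
$\frac{G{\left(-90,K{\left(-4 \right)} \right)}}{-15493} = \frac{2529 \left(-90\right)}{-15493} = \left(-227610\right) \left(- \frac{1}{15493}\right) = \frac{227610}{15493}$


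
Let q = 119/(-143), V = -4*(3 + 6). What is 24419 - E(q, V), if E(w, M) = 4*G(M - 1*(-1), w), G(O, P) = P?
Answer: 3492393/143 ≈ 24422.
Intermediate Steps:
V = -36 (V = -4*9 = -36)
q = -119/143 (q = 119*(-1/143) = -119/143 ≈ -0.83217)
E(w, M) = 4*w
24419 - E(q, V) = 24419 - 4*(-119)/143 = 24419 - 1*(-476/143) = 24419 + 476/143 = 3492393/143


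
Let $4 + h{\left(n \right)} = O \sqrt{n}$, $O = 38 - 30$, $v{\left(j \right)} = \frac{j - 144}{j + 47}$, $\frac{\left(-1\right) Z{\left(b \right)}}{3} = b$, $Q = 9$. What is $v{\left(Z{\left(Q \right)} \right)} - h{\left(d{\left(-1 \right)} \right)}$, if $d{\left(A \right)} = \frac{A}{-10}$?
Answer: $- \frac{91}{20} - \frac{4 \sqrt{10}}{5} \approx -7.0798$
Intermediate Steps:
$d{\left(A \right)} = - \frac{A}{10}$ ($d{\left(A \right)} = A \left(- \frac{1}{10}\right) = - \frac{A}{10}$)
$Z{\left(b \right)} = - 3 b$
$v{\left(j \right)} = \frac{-144 + j}{47 + j}$
$O = 8$
$h{\left(n \right)} = -4 + 8 \sqrt{n}$
$v{\left(Z{\left(Q \right)} \right)} - h{\left(d{\left(-1 \right)} \right)} = \frac{-144 - 27}{47 - 27} - \left(-4 + 8 \sqrt{\left(- \frac{1}{10}\right) \left(-1\right)}\right) = \frac{-144 - 27}{47 - 27} - \left(-4 + \frac{8}{\sqrt{10}}\right) = \frac{1}{20} \left(-171\right) - \left(-4 + 8 \frac{\sqrt{10}}{10}\right) = \frac{1}{20} \left(-171\right) - \left(-4 + \frac{4 \sqrt{10}}{5}\right) = - \frac{171}{20} + \left(4 - \frac{4 \sqrt{10}}{5}\right) = - \frac{91}{20} - \frac{4 \sqrt{10}}{5}$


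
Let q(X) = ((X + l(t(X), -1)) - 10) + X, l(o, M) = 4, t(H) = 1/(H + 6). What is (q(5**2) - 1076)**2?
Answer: 1065024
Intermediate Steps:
t(H) = 1/(6 + H)
q(X) = -6 + 2*X (q(X) = ((X + 4) - 10) + X = ((4 + X) - 10) + X = (-6 + X) + X = -6 + 2*X)
(q(5**2) - 1076)**2 = ((-6 + 2*5**2) - 1076)**2 = ((-6 + 2*25) - 1076)**2 = ((-6 + 50) - 1076)**2 = (44 - 1076)**2 = (-1032)**2 = 1065024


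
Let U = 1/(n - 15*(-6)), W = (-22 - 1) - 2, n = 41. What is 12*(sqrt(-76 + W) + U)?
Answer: 12/131 + 12*I*sqrt(101) ≈ 0.091603 + 120.6*I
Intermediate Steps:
W = -25 (W = -23 - 2 = -25)
U = 1/131 (U = 1/(41 - 15*(-6)) = 1/(41 + 90) = 1/131 ≈ 0.0076336)
12*(sqrt(-76 + W) + U) = 12*(sqrt(-76 - 25) + 1/131) = 12*(sqrt(-101) + 1/131) = 12*(I*sqrt(101) + 1/131) = 12*(1/131 + I*sqrt(101)) = 12/131 + 12*I*sqrt(101)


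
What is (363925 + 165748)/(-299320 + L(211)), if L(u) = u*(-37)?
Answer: -529673/307127 ≈ -1.7246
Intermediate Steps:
L(u) = -37*u
(363925 + 165748)/(-299320 + L(211)) = (363925 + 165748)/(-299320 - 37*211) = 529673/(-299320 - 7807) = 529673/(-307127) = 529673*(-1/307127) = -529673/307127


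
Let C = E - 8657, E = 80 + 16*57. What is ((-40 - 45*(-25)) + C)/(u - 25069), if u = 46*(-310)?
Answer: 6580/39329 ≈ 0.16731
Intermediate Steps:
u = -14260
E = 992 (E = 80 + 912 = 992)
C = -7665 (C = 992 - 8657 = -7665)
((-40 - 45*(-25)) + C)/(u - 25069) = ((-40 - 45*(-25)) - 7665)/(-14260 - 25069) = ((-40 + 1125) - 7665)/(-39329) = (1085 - 7665)*(-1/39329) = -6580*(-1/39329) = 6580/39329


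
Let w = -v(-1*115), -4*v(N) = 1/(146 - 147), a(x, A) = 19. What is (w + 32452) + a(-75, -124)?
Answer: 129883/4 ≈ 32471.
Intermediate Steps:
v(N) = ¼ (v(N) = -1/(4*(146 - 147)) = -¼/(-1) = -¼*(-1) = ¼)
w = -¼ (w = -1*¼ = -¼ ≈ -0.25000)
(w + 32452) + a(-75, -124) = (-¼ + 32452) + 19 = 129807/4 + 19 = 129883/4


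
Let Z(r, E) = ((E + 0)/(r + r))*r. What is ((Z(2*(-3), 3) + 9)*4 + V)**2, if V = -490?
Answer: 200704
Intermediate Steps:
Z(r, E) = E/2 (Z(r, E) = (E/((2*r)))*r = (E*(1/(2*r)))*r = (E/(2*r))*r = E/2)
((Z(2*(-3), 3) + 9)*4 + V)**2 = (((1/2)*3 + 9)*4 - 490)**2 = ((3/2 + 9)*4 - 490)**2 = ((21/2)*4 - 490)**2 = (42 - 490)**2 = (-448)**2 = 200704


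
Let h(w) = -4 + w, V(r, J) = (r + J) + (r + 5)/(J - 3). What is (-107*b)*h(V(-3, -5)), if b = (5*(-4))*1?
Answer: -26215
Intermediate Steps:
b = -20 (b = -20*1 = -20)
V(r, J) = J + r + (5 + r)/(-3 + J) (V(r, J) = (J + r) + (5 + r)/(-3 + J) = J + r + (5 + r)/(-3 + J))
(-107*b)*h(V(-3, -5)) = (-107*(-20))*(-4 + (5 + (-5)² - 3*(-5) - 2*(-3) - 5*(-3))/(-3 - 5)) = 2140*(-4 + (5 + 25 + 15 + 6 + 15)/(-8)) = 2140*(-4 - ⅛*66) = 2140*(-4 - 33/4) = 2140*(-49/4) = -26215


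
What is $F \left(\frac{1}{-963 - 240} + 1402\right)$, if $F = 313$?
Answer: $\frac{527907365}{1203} \approx 4.3883 \cdot 10^{5}$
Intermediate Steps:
$F \left(\frac{1}{-963 - 240} + 1402\right) = 313 \left(\frac{1}{-963 - 240} + 1402\right) = 313 \left(\frac{1}{-1203} + 1402\right) = 313 \left(- \frac{1}{1203} + 1402\right) = 313 \cdot \frac{1686605}{1203} = \frac{527907365}{1203}$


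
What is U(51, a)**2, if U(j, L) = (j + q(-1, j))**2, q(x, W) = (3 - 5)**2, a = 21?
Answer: 9150625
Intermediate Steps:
q(x, W) = 4 (q(x, W) = (-2)**2 = 4)
U(j, L) = (4 + j)**2 (U(j, L) = (j + 4)**2 = (4 + j)**2)
U(51, a)**2 = ((4 + 51)**2)**2 = (55**2)**2 = 3025**2 = 9150625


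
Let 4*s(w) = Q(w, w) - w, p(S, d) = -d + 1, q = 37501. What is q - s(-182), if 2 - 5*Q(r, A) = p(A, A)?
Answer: 749291/20 ≈ 37465.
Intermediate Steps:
p(S, d) = 1 - d
Q(r, A) = 1/5 + A/5 (Q(r, A) = 2/5 - (1 - A)/5 = 2/5 + (-1/5 + A/5) = 1/5 + A/5)
s(w) = 1/20 - w/5 (s(w) = ((1/5 + w/5) - w)/4 = (1/5 - 4*w/5)/4 = 1/20 - w/5)
q - s(-182) = 37501 - (1/20 - 1/5*(-182)) = 37501 - (1/20 + 182/5) = 37501 - 1*729/20 = 37501 - 729/20 = 749291/20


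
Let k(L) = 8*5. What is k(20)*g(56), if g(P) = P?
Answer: 2240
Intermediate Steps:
k(L) = 40
k(20)*g(56) = 40*56 = 2240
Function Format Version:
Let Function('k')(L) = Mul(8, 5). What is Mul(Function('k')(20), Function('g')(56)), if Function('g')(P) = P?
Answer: 2240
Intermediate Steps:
Function('k')(L) = 40
Mul(Function('k')(20), Function('g')(56)) = Mul(40, 56) = 2240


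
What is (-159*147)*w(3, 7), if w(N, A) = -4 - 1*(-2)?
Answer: 46746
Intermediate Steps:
w(N, A) = -2 (w(N, A) = -4 + 2 = -2)
(-159*147)*w(3, 7) = -159*147*(-2) = -23373*(-2) = 46746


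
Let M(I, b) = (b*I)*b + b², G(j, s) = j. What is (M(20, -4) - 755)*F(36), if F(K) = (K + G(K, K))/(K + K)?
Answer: -419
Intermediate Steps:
M(I, b) = b² + I*b² (M(I, b) = (I*b)*b + b² = I*b² + b² = b² + I*b²)
F(K) = 1 (F(K) = (K + K)/(K + K) = (2*K)/((2*K)) = (2*K)*(1/(2*K)) = 1)
(M(20, -4) - 755)*F(36) = ((-4)²*(1 + 20) - 755)*1 = (16*21 - 755)*1 = (336 - 755)*1 = -419*1 = -419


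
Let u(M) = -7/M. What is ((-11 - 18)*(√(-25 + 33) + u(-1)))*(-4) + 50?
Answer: 862 + 232*√2 ≈ 1190.1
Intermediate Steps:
((-11 - 18)*(√(-25 + 33) + u(-1)))*(-4) + 50 = ((-11 - 18)*(√(-25 + 33) - 7/(-1)))*(-4) + 50 = -29*(√8 - 7*(-1))*(-4) + 50 = -29*(2*√2 + 7)*(-4) + 50 = -29*(7 + 2*√2)*(-4) + 50 = (-203 - 58*√2)*(-4) + 50 = (812 + 232*√2) + 50 = 862 + 232*√2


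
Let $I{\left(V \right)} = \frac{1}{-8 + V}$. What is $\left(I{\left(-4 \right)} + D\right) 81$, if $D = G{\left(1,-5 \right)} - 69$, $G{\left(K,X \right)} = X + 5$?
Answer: $- \frac{22383}{4} \approx -5595.8$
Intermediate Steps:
$G{\left(K,X \right)} = 5 + X$
$D = -69$ ($D = \left(5 - 5\right) - 69 = 0 - 69 = -69$)
$\left(I{\left(-4 \right)} + D\right) 81 = \left(\frac{1}{-8 - 4} - 69\right) 81 = \left(\frac{1}{-12} - 69\right) 81 = \left(- \frac{1}{12} - 69\right) 81 = \left(- \frac{829}{12}\right) 81 = - \frac{22383}{4}$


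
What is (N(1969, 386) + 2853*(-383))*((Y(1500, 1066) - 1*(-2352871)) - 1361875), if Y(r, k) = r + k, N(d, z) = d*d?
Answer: 2766336921244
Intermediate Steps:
N(d, z) = d²
Y(r, k) = k + r
(N(1969, 386) + 2853*(-383))*((Y(1500, 1066) - 1*(-2352871)) - 1361875) = (1969² + 2853*(-383))*(((1066 + 1500) - 1*(-2352871)) - 1361875) = (3876961 - 1092699)*((2566 + 2352871) - 1361875) = 2784262*(2355437 - 1361875) = 2784262*993562 = 2766336921244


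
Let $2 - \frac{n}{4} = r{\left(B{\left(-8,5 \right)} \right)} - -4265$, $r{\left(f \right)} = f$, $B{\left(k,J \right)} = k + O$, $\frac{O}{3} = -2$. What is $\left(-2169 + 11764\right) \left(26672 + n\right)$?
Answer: $92841220$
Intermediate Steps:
$O = -6$ ($O = 3 \left(-2\right) = -6$)
$B{\left(k,J \right)} = -6 + k$ ($B{\left(k,J \right)} = k - 6 = -6 + k$)
$n = -16996$ ($n = 8 - 4 \left(\left(-6 - 8\right) - -4265\right) = 8 - 4 \left(-14 + 4265\right) = 8 - 17004 = -16996$)
$\left(-2169 + 11764\right) \left(26672 + n\right) = \left(-2169 + 11764\right) \left(26672 - 16996\right) = 9595 \cdot 9676 = 92841220$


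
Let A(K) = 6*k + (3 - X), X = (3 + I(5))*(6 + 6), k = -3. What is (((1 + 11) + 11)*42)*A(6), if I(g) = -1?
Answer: -37674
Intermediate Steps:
X = 24 (X = (3 - 1)*(6 + 6) = 2*12 = 24)
A(K) = -39 (A(K) = 6*(-3) + (3 - 1*24) = -18 + (3 - 24) = -18 - 21 = -39)
(((1 + 11) + 11)*42)*A(6) = (((1 + 11) + 11)*42)*(-39) = ((12 + 11)*42)*(-39) = (23*42)*(-39) = 966*(-39) = -37674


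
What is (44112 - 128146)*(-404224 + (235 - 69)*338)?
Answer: 29253579944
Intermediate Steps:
(44112 - 128146)*(-404224 + (235 - 69)*338) = -84034*(-404224 + 166*338) = -84034*(-404224 + 56108) = -84034*(-348116) = 29253579944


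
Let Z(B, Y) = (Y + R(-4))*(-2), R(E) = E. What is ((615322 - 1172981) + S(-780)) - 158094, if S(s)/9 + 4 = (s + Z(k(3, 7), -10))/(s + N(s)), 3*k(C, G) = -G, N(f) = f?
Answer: -46526003/65 ≈ -7.1579e+5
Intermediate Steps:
k(C, G) = -G/3 (k(C, G) = (-G)/3 = -G/3)
Z(B, Y) = 8 - 2*Y (Z(B, Y) = (Y - 4)*(-2) = (-4 + Y)*(-2) = 8 - 2*Y)
S(s) = -36 + 9*(28 + s)/(2*s) (S(s) = -36 + 9*((s + (8 - 2*(-10)))/(s + s)) = -36 + 9*((s + (8 + 20))/((2*s))) = -36 + 9*((s + 28)*(1/(2*s))) = -36 + 9*((28 + s)*(1/(2*s))) = -36 + 9*((28 + s)/(2*s)) = -36 + 9*(28 + s)/(2*s))
((615322 - 1172981) + S(-780)) - 158094 = ((615322 - 1172981) + (-63/2 + 126/(-780))) - 158094 = (-557659 + (-63/2 + 126*(-1/780))) - 158094 = (-557659 + (-63/2 - 21/130)) - 158094 = (-557659 - 2058/65) - 158094 = -36249893/65 - 158094 = -46526003/65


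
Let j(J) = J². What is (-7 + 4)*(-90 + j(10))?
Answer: -30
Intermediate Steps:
(-7 + 4)*(-90 + j(10)) = (-7 + 4)*(-90 + 10²) = -3*(-90 + 100) = -3*10 = -30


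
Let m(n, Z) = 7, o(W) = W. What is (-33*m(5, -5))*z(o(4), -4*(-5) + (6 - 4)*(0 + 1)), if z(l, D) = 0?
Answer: 0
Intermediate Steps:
(-33*m(5, -5))*z(o(4), -4*(-5) + (6 - 4)*(0 + 1)) = -33*7*0 = -231*0 = 0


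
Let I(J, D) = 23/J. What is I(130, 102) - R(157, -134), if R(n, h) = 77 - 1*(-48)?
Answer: -16227/130 ≈ -124.82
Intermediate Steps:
R(n, h) = 125 (R(n, h) = 77 + 48 = 125)
I(130, 102) - R(157, -134) = 23/130 - 1*125 = 23*(1/130) - 125 = 23/130 - 125 = -16227/130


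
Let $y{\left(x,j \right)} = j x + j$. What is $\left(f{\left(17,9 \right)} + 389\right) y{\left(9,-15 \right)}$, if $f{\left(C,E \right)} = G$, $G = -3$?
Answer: $-57900$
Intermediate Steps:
$y{\left(x,j \right)} = j + j x$
$f{\left(C,E \right)} = -3$
$\left(f{\left(17,9 \right)} + 389\right) y{\left(9,-15 \right)} = \left(-3 + 389\right) \left(- 15 \left(1 + 9\right)\right) = 386 \left(\left(-15\right) 10\right) = 386 \left(-150\right) = -57900$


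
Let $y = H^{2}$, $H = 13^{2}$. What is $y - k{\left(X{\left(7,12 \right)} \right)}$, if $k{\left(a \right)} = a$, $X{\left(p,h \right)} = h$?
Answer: $28549$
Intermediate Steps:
$H = 169$
$y = 28561$ ($y = 169^{2} = 28561$)
$y - k{\left(X{\left(7,12 \right)} \right)} = 28561 - 12 = 28549$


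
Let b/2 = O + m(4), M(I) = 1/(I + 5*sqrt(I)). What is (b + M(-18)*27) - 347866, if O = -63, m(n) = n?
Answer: -14963339/43 - 45*I*sqrt(2)/86 ≈ -3.4798e+5 - 0.74*I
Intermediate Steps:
b = -118 (b = 2*(-63 + 4) = 2*(-59) = -118)
(b + M(-18)*27) - 347866 = (-118 + 27/(-18 + 5*sqrt(-18))) - 347866 = (-118 + 27/(-18 + 5*(3*I*sqrt(2)))) - 347866 = (-118 + 27/(-18 + 15*I*sqrt(2))) - 347866 = -347984 + 27/(-18 + 15*I*sqrt(2))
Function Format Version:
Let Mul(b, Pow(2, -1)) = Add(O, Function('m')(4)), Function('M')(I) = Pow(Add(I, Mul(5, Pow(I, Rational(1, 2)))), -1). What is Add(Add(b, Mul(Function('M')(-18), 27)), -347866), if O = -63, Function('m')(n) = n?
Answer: Add(Rational(-14963339, 43), Mul(Rational(-45, 86), I, Pow(2, Rational(1, 2)))) ≈ Add(-3.4798e+5, Mul(-0.74000, I))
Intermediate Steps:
b = -118 (b = Mul(2, Add(-63, 4)) = Mul(2, -59) = -118)
Add(Add(b, Mul(Function('M')(-18), 27)), -347866) = Add(Add(-118, Mul(Pow(Add(-18, Mul(5, Pow(-18, Rational(1, 2)))), -1), 27)), -347866) = Add(Add(-118, Mul(Pow(Add(-18, Mul(5, Mul(3, I, Pow(2, Rational(1, 2))))), -1), 27)), -347866) = Add(Add(-118, Mul(Pow(Add(-18, Mul(15, I, Pow(2, Rational(1, 2)))), -1), 27)), -347866) = Add(Add(-118, Mul(27, Pow(Add(-18, Mul(15, I, Pow(2, Rational(1, 2)))), -1))), -347866) = Add(-347984, Mul(27, Pow(Add(-18, Mul(15, I, Pow(2, Rational(1, 2)))), -1)))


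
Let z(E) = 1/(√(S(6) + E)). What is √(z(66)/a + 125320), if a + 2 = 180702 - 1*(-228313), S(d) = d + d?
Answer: √(353326826931455520 + 88374*√78)/1679106 ≈ 354.01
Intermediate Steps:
S(d) = 2*d
a = 409013 (a = -2 + (180702 - 1*(-228313)) = -2 + (180702 + 228313) = -2 + 409015 = 409013)
z(E) = (12 + E)^(-½) (z(E) = 1/(√(2*6 + E)) = 1/(√(12 + E)) = (12 + E)^(-½))
√(z(66)/a + 125320) = √(1/(√(12 + 66)*409013) + 125320) = √((1/409013)/√78 + 125320) = √((√78/78)*(1/409013) + 125320) = √(√78/31903014 + 125320) = √(125320 + √78/31903014)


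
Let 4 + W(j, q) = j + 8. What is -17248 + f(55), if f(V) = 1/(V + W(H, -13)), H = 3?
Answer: -1069375/62 ≈ -17248.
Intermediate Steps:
W(j, q) = 4 + j (W(j, q) = -4 + (j + 8) = -4 + (8 + j) = 4 + j)
f(V) = 1/(7 + V) (f(V) = 1/(V + (4 + 3)) = 1/(V + 7) = 1/(7 + V))
-17248 + f(55) = -17248 + 1/(7 + 55) = -17248 + 1/62 = -1069375/62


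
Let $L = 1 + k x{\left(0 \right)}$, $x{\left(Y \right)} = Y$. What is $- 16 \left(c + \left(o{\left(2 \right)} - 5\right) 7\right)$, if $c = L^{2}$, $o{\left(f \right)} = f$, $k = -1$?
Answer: $320$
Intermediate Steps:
$L = 1$ ($L = 1 - 0 = 1 + 0 = 1$)
$c = 1$ ($c = 1^{2} = 1$)
$- 16 \left(c + \left(o{\left(2 \right)} - 5\right) 7\right) = - 16 \left(1 + \left(2 - 5\right) 7\right) = - 16 \left(1 - 21\right) = \left(-16\right) \left(-20\right) = 320$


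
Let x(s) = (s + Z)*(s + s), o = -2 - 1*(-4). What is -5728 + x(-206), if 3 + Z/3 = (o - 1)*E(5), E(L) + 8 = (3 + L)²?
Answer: 13636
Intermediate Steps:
o = 2 (o = -2 + 4 = 2)
E(L) = -8 + (3 + L)²
Z = 159 (Z = -9 + 3*((2 - 1)*(-8 + (3 + 5)²)) = -9 + 3*(1*(-8 + 8²)) = -9 + 3*(1*(-8 + 64)) = -9 + 3*(1*56) = -9 + 3*56 = -9 + 168 = 159)
x(s) = 2*s*(159 + s) (x(s) = (s + 159)*(s + s) = (159 + s)*(2*s) = 2*s*(159 + s))
-5728 + x(-206) = -5728 + 2*(-206)*(159 - 206) = -5728 + 2*(-206)*(-47) = -5728 + 19364 = 13636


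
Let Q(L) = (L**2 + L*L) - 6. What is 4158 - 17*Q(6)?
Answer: 3036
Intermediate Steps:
Q(L) = -6 + 2*L**2 (Q(L) = (L**2 + L**2) - 6 = 2*L**2 - 6 = -6 + 2*L**2)
4158 - 17*Q(6) = 4158 - 17*(-6 + 2*6**2) = 4158 - 17*(-6 + 2*36) = 4158 - 17*(-6 + 72) = 4158 - 17*66 = 4158 - 1122 = 3036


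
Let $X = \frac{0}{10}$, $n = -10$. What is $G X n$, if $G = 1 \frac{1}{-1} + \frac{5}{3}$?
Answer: $0$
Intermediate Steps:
$G = \frac{2}{3}$ ($G = 1 \left(-1\right) + 5 \cdot \frac{1}{3} = -1 + \frac{5}{3} = \frac{2}{3} \approx 0.66667$)
$X = 0$ ($X = 0 \cdot \frac{1}{10} = 0$)
$G X n = \frac{2}{3} \cdot 0 \left(-10\right) = 0 \left(-10\right) = 0$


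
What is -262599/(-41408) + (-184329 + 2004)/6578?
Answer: -20357823/952384 ≈ -21.376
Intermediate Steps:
-262599/(-41408) + (-184329 + 2004)/6578 = -262599*(-1/41408) - 182325*1/6578 = 262599/41408 - 1275/46 = -20357823/952384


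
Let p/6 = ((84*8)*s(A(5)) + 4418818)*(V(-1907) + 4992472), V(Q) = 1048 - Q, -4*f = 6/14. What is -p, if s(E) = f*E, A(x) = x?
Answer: -132432506349396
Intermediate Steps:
f = -3/28 (f = -3/(2*14) = -¼*3/7 = -3/28 ≈ -0.10714)
s(E) = -3*E/28
p = 132432506349396 (p = 6*(((84*8)*(-3/28*5) + 4418818)*((1048 - 1*(-1907)) + 4992472)) = 6*((672*(-15/28) + 4418818)*((1048 + 1907) + 4992472)) = 6*((-360 + 4418818)*(2955 + 4992472)) = 6*(4418458*4995427) = 6*22072084391566 = 132432506349396)
-p = -1*132432506349396 = -132432506349396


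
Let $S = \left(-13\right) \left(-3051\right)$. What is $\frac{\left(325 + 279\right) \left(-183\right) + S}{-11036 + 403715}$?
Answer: $- \frac{23623}{130893} \approx -0.18048$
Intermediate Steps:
$S = 39663$
$\frac{\left(325 + 279\right) \left(-183\right) + S}{-11036 + 403715} = \frac{\left(325 + 279\right) \left(-183\right) + 39663}{-11036 + 403715} = \frac{604 \left(-183\right) + 39663}{392679} = \left(-110532 + 39663\right) \frac{1}{392679} = \left(-70869\right) \frac{1}{392679} = - \frac{23623}{130893}$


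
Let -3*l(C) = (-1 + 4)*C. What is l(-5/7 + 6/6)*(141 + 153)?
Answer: -84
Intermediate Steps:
l(C) = -C (l(C) = -(-1 + 4)*C/3 = -C)
l(-5/7 + 6/6)*(141 + 153) = (-(-5/7 + 6/6))*(141 + 153) = -(-5*⅐ + 6*(⅙))*294 = -(-5/7 + 1)*294 = -1*2/7*294 = -2/7*294 = -84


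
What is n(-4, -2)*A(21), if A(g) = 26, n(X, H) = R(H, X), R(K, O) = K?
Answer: -52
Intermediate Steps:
n(X, H) = H
n(-4, -2)*A(21) = -2*26 = -52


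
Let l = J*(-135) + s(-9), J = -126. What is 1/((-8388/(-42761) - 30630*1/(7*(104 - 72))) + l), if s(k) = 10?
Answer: 4789232/80858783381 ≈ 5.9230e-5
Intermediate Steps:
l = 17020 (l = -126*(-135) + 10 = 17010 + 10 = 17020)
1/((-8388/(-42761) - 30630*1/(7*(104 - 72))) + l) = 1/((-8388/(-42761) - 30630*1/(7*(104 - 72))) + 17020) = 1/((-8388*(-1/42761) - 30630/(7*32)) + 17020) = 1/((8388/42761 - 30630/224) + 17020) = 1/((8388/42761 - 30630*1/224) + 17020) = 1/((8388/42761 - 15315/112) + 17020) = 1/(-653945259/4789232 + 17020) = 1/(80858783381/4789232) = 4789232/80858783381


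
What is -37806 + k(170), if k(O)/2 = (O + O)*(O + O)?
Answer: 193394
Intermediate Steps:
k(O) = 8*O² (k(O) = 2*((O + O)*(O + O)) = 2*((2*O)*(2*O)) = 2*(4*O²) = 8*O²)
-37806 + k(170) = -37806 + 8*170² = -37806 + 8*28900 = -37806 + 231200 = 193394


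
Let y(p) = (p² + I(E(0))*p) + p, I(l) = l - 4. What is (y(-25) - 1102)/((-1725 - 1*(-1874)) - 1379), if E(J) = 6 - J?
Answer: 92/205 ≈ 0.44878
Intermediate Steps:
I(l) = -4 + l
y(p) = p² + 3*p (y(p) = (p² + (-4 + (6 - 1*0))*p) + p = (p² + (-4 + (6 + 0))*p) + p = (p² + (-4 + 6)*p) + p = (p² + 2*p) + p = p² + 3*p)
(y(-25) - 1102)/((-1725 - 1*(-1874)) - 1379) = (-25*(3 - 25) - 1102)/((-1725 - 1*(-1874)) - 1379) = (-25*(-22) - 1102)/((-1725 + 1874) - 1379) = (550 - 1102)/(149 - 1379) = -552/(-1230) = -552*(-1/1230) = 92/205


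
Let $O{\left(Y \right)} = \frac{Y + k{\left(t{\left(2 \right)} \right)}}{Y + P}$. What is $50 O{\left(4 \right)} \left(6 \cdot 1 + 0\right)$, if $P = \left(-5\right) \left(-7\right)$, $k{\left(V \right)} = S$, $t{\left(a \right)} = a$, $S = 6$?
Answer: $\frac{1000}{13} \approx 76.923$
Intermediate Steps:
$k{\left(V \right)} = 6$
$P = 35$
$O{\left(Y \right)} = \frac{6 + Y}{35 + Y}$ ($O{\left(Y \right)} = \frac{Y + 6}{Y + 35} = \frac{6 + Y}{35 + Y}$)
$50 O{\left(4 \right)} \left(6 \cdot 1 + 0\right) = 50 \frac{6 + 4}{35 + 4} \left(6 \cdot 1 + 0\right) = 50 \cdot \frac{1}{39} \cdot 10 \left(6 + 0\right) = 50 \cdot \frac{1}{39} \cdot 10 \cdot 6 = 50 \cdot \frac{10}{39} \cdot 6 = \frac{500}{39} \cdot 6 = \frac{1000}{13}$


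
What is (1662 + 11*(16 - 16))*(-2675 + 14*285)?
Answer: 2185530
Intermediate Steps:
(1662 + 11*(16 - 16))*(-2675 + 14*285) = (1662 + 11*0)*(-2675 + 3990) = (1662 + 0)*1315 = 1662*1315 = 2185530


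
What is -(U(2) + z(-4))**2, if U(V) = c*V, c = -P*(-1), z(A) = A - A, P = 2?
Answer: -16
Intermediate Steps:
z(A) = 0
c = 2 (c = -1*2*(-1) = -2*(-1) = 2)
U(V) = 2*V
-(U(2) + z(-4))**2 = -(2*2 + 0)**2 = -(4 + 0)**2 = -1*4**2 = -1*16 = -16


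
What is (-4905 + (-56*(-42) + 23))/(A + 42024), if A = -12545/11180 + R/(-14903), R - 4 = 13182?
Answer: -6485189480/107715647313 ≈ -0.060207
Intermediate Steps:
R = 13186 (R = 4 + 13182 = 13186)
A = -5144271/2563316 (A = -12545/11180 + 13186/(-14903) = -12545*1/11180 + 13186*(-1/14903) = -193/172 - 13186/14903 = -5144271/2563316 ≈ -2.0069)
(-4905 + (-56*(-42) + 23))/(A + 42024) = (-4905 + (-56*(-42) + 23))/(-5144271/2563316 + 42024) = (-4905 + (2352 + 23))/(107715647313/2563316) = (-4905 + 2375)*(2563316/107715647313) = -2530*2563316/107715647313 = -6485189480/107715647313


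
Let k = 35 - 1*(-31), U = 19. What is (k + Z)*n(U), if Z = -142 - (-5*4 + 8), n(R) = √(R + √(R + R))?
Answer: -64*√(19 + √38) ≈ -321.05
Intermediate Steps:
n(R) = √(R + √2*√R) (n(R) = √(R + √(2*R)) = √(R + √2*√R))
k = 66 (k = 35 + 31 = 66)
Z = -130 (Z = -142 - (-20 + 8) = -142 - 1*(-12) = -142 + 12 = -130)
(k + Z)*n(U) = (66 - 130)*√(19 + √2*√19) = -64*√(19 + √38)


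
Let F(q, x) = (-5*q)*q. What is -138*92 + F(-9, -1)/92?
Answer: -1168437/92 ≈ -12700.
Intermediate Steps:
F(q, x) = -5*q**2
-138*92 + F(-9, -1)/92 = -138*92 - 5*(-9)**2/92 = -12696 - 5*81*(1/92) = -12696 - 405*1/92 = -12696 - 405/92 = -1168437/92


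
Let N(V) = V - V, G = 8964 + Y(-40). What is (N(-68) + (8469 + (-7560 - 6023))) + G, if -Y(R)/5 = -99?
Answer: 4345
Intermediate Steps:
Y(R) = 495 (Y(R) = -5*(-99) = 495)
G = 9459 (G = 8964 + 495 = 9459)
N(V) = 0
(N(-68) + (8469 + (-7560 - 6023))) + G = (0 + (8469 + (-7560 - 6023))) + 9459 = (0 + (8469 - 13583)) + 9459 = (0 - 5114) + 9459 = -5114 + 9459 = 4345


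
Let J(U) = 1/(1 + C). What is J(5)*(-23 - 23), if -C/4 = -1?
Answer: -46/5 ≈ -9.2000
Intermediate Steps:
C = 4 (C = -4*(-1) = 4)
J(U) = 1/5 (J(U) = 1/(1 + 4) = 1/5)
J(5)*(-23 - 23) = (-23 - 23)/5 = (1/5)*(-46) = -46/5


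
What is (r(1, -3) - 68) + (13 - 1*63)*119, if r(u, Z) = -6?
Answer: -6024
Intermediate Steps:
(r(1, -3) - 68) + (13 - 1*63)*119 = (-6 - 68) + (13 - 1*63)*119 = -74 + (13 - 63)*119 = -74 - 50*119 = -74 - 5950 = -6024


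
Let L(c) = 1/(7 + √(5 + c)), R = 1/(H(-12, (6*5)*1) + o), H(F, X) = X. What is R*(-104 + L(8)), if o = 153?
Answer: -3737/6588 - √13/6588 ≈ -0.56779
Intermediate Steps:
R = 1/183 (R = 1/((6*5)*1 + 153) = 1/(30*1 + 153) = 1/(30 + 153) = 1/183 ≈ 0.0054645)
R*(-104 + L(8)) = (-104 + 1/(7 + √(5 + 8)))/183 = (-104 + 1/(7 + √13))/183 = -104/183 + 1/(183*(7 + √13))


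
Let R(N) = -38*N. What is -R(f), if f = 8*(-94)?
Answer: -28576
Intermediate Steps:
f = -752
-R(f) = -(-38)*(-752) = -1*28576 = -28576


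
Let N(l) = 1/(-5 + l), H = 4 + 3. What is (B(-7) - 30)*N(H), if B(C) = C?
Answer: -37/2 ≈ -18.500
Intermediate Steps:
H = 7
(B(-7) - 30)*N(H) = (-7 - 30)/(-5 + 7) = -37/2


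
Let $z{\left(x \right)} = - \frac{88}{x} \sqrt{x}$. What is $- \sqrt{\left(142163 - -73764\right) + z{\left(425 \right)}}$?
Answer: $- \frac{\sqrt{1560072575 - 7480 \sqrt{17}}}{85} \approx -464.67$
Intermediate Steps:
$z{\left(x \right)} = - \frac{88}{\sqrt{x}}$
$- \sqrt{\left(142163 - -73764\right) + z{\left(425 \right)}} = - \sqrt{\left(142163 - -73764\right) - \frac{88}{5 \sqrt{17}}} = - \sqrt{\left(142163 + 73764\right) - 88 \frac{\sqrt{17}}{85}} = - \sqrt{215927 - \frac{88 \sqrt{17}}{85}}$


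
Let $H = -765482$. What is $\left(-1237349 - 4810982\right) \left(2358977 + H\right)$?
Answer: $-9637985206845$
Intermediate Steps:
$\left(-1237349 - 4810982\right) \left(2358977 + H\right) = \left(-1237349 - 4810982\right) \left(2358977 - 765482\right) = \left(-6048331\right) 1593495 = -9637985206845$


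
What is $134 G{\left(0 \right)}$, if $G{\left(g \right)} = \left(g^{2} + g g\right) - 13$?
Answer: $-1742$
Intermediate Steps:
$G{\left(g \right)} = -13 + 2 g^{2}$ ($G{\left(g \right)} = \left(g^{2} + g^{2}\right) - 13 = 2 g^{2} - 13 = -13 + 2 g^{2}$)
$134 G{\left(0 \right)} = 134 \left(-13 + 2 \cdot 0^{2}\right) = 134 \left(-13 + 2 \cdot 0\right) = 134 \left(-13 + 0\right) = 134 \left(-13\right) = -1742$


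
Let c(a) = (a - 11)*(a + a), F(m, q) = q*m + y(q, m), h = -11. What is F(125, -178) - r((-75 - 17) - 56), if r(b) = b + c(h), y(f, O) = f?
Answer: -22764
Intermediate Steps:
F(m, q) = q + m*q (F(m, q) = q*m + q = m*q + q = q + m*q)
c(a) = 2*a*(-11 + a) (c(a) = (-11 + a)*(2*a) = 2*a*(-11 + a))
r(b) = 484 + b (r(b) = b + 2*(-11)*(-11 - 11) = b + 2*(-11)*(-22) = b + 484 = 484 + b)
F(125, -178) - r((-75 - 17) - 56) = -178*(1 + 125) - (484 + ((-75 - 17) - 56)) = -178*126 - (484 + (-92 - 56)) = -22428 - (484 - 148) = -22428 - 1*336 = -22428 - 336 = -22764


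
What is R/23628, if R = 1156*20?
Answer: 5780/5907 ≈ 0.97850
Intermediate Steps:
R = 23120
R/23628 = 23120/23628 = 23120*(1/23628) = 5780/5907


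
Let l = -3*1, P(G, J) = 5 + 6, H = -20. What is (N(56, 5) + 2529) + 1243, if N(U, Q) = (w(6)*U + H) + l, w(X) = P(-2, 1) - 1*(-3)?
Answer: 4533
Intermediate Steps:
P(G, J) = 11
w(X) = 14 (w(X) = 11 - 1*(-3) = 11 + 3 = 14)
l = -3
N(U, Q) = -23 + 14*U (N(U, Q) = (14*U - 20) - 3 = (-20 + 14*U) - 3 = -23 + 14*U)
(N(56, 5) + 2529) + 1243 = ((-23 + 14*56) + 2529) + 1243 = ((-23 + 784) + 2529) + 1243 = (761 + 2529) + 1243 = 3290 + 1243 = 4533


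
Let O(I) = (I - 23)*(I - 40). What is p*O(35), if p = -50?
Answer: 3000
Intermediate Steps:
O(I) = (-40 + I)*(-23 + I) (O(I) = (-23 + I)*(-40 + I) = (-40 + I)*(-23 + I))
p*O(35) = -50*(920 + 35**2 - 63*35) = -50*(920 + 1225 - 2205) = -50*(-60) = 3000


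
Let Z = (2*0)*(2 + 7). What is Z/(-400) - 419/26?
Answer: -419/26 ≈ -16.115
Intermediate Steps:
Z = 0 (Z = 0*9 = 0)
Z/(-400) - 419/26 = 0/(-400) - 419/26 = 0*(-1/400) - 419*1/26 = 0 - 419/26 = -419/26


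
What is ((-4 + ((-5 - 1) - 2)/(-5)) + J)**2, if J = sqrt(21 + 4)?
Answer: 169/25 ≈ 6.7600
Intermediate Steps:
J = 5 (J = sqrt(25) = 5)
((-4 + ((-5 - 1) - 2)/(-5)) + J)**2 = ((-4 + ((-5 - 1) - 2)/(-5)) + 5)**2 = ((-4 + (-6 - 2)*(-1/5)) + 5)**2 = ((-4 - 8*(-1/5)) + 5)**2 = ((-4 + 8/5) + 5)**2 = (-12/5 + 5)**2 = (13/5)**2 = 169/25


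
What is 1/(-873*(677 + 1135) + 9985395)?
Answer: 1/8403519 ≈ 1.1900e-7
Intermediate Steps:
1/(-873*(677 + 1135) + 9985395) = 1/(-873*1812 + 9985395) = 1/(-1581876 + 9985395) = 1/8403519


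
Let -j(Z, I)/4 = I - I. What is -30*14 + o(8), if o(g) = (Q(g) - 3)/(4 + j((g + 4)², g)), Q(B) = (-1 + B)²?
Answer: -817/2 ≈ -408.50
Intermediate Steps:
j(Z, I) = 0 (j(Z, I) = -4*(I - I) = -4*0 = 0)
o(g) = -¾ + (-1 + g)²/4 (o(g) = ((-1 + g)² - 3)/(4 + 0) = (-3 + (-1 + g)²)/4 = (-3 + (-1 + g)²)*(¼) = -¾ + (-1 + g)²/4)
-30*14 + o(8) = -30*14 + (-¾ + (-1 + 8)²/4) = -420 + (-¾ + (¼)*7²) = -420 + (-¾ + (¼)*49) = -420 + (-¾ + 49/4) = -420 + 23/2 = -817/2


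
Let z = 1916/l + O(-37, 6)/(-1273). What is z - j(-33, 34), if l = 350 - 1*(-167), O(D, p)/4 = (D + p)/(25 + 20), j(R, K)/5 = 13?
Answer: -1815240257/29616345 ≈ -61.292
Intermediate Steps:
j(R, K) = 65 (j(R, K) = 5*13 = 65)
O(D, p) = 4*D/45 + 4*p/45 (O(D, p) = 4*((D + p)/(25 + 20)) = 4*((D + p)/45) = 4*((D + p)*(1/45)) = 4*(D/45 + p/45) = 4*D/45 + 4*p/45)
l = 517 (l = 350 + 167 = 517)
z = 109822168/29616345 (z = 1916/517 + ((4/45)*(-37) + (4/45)*6)/(-1273) = 1916*(1/517) + (-148/45 + 8/15)*(-1/1273) = 1916/517 - 124/45*(-1/1273) = 1916/517 + 124/57285 = 109822168/29616345 ≈ 3.7082)
z - j(-33, 34) = 109822168/29616345 - 1*65 = 109822168/29616345 - 65 = -1815240257/29616345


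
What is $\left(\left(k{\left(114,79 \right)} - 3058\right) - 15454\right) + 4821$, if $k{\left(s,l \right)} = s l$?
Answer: $-4685$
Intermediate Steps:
$k{\left(s,l \right)} = l s$
$\left(\left(k{\left(114,79 \right)} - 3058\right) - 15454\right) + 4821 = \left(\left(79 \cdot 114 - 3058\right) - 15454\right) + 4821 = \left(\left(9006 - 3058\right) - 15454\right) + 4821 = \left(5948 - 15454\right) + 4821 = -9506 + 4821 = -4685$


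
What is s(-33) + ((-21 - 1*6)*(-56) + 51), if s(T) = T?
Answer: 1530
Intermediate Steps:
s(-33) + ((-21 - 1*6)*(-56) + 51) = -33 + ((-21 - 1*6)*(-56) + 51) = -33 + ((-21 - 6)*(-56) + 51) = -33 + (-27*(-56) + 51) = -33 + (1512 + 51) = -33 + 1563 = 1530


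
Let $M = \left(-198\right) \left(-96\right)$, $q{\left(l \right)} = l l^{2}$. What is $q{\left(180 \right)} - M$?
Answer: $5812992$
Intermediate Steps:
$q{\left(l \right)} = l^{3}$
$M = 19008$
$q{\left(180 \right)} - M = 180^{3} - 19008 = 5832000 - 19008 = 5812992$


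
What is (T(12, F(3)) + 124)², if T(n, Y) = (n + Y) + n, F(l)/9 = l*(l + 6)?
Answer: 152881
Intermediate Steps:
F(l) = 9*l*(6 + l) (F(l) = 9*(l*(l + 6)) = 9*(l*(6 + l)) = 9*l*(6 + l))
T(n, Y) = Y + 2*n (T(n, Y) = (Y + n) + n = Y + 2*n)
(T(12, F(3)) + 124)² = ((9*3*(6 + 3) + 2*12) + 124)² = ((9*3*9 + 24) + 124)² = ((243 + 24) + 124)² = (267 + 124)² = 391² = 152881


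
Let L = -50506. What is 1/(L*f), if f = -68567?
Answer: 1/3463044902 ≈ 2.8876e-10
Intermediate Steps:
1/(L*f) = 1/(-50506*(-68567)) = -1/50506*(-1/68567) = 1/3463044902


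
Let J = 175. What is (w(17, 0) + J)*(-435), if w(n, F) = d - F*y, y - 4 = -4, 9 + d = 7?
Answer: -75255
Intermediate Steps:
d = -2 (d = -9 + 7 = -2)
y = 0 (y = 4 - 4 = 0)
w(n, F) = -2 (w(n, F) = -2 - F*0 = -2 - 1*0 = -2 + 0 = -2)
(w(17, 0) + J)*(-435) = (-2 + 175)*(-435) = 173*(-435) = -75255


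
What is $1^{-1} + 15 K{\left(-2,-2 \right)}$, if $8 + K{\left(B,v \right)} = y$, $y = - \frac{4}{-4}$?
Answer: $-104$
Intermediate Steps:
$y = 1$ ($y = \left(-4\right) \left(- \frac{1}{4}\right) = 1$)
$K{\left(B,v \right)} = -7$ ($K{\left(B,v \right)} = -8 + 1 = -7$)
$1^{-1} + 15 K{\left(-2,-2 \right)} = 1^{-1} + 15 \left(-7\right) = 1 - 105 = -104$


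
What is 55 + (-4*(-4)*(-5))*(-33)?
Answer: 2695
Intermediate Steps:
55 + (-4*(-4)*(-5))*(-33) = 55 + (16*(-5))*(-33) = 55 - 80*(-33) = 55 + 2640 = 2695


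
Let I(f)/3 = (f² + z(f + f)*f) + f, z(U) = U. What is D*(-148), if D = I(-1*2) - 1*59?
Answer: 4292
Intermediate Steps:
I(f) = 3*f + 9*f² (I(f) = 3*((f² + (f + f)*f) + f) = 3*((f² + (2*f)*f) + f) = 3*((f² + 2*f²) + f) = 3*(3*f² + f) = 3*(f + 3*f²) = 3*f + 9*f²)
D = -29 (D = 3*(-1*2)*(1 + 3*(-1*2)) - 1*59 = 3*(-2)*(1 + 3*(-2)) - 59 = 3*(-2)*(1 - 6) - 59 = 3*(-2)*(-5) - 59 = 30 - 59 = -29)
D*(-148) = -29*(-148) = 4292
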